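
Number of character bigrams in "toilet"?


Word: "toilet" (length 6)
Number of 2-grams = length - 2 + 1 = 6 - 2 + 1
= 5


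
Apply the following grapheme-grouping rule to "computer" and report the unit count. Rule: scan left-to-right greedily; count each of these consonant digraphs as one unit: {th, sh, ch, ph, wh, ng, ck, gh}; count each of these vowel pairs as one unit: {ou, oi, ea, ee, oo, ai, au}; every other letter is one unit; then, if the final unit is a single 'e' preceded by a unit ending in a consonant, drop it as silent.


Word: "computer" (8 letters)
Left-to-right scan:
  (1) 'c' (letter)
  (2) 'o' (letter)
  (3) 'm' (letter)
  (4) 'p' (letter)
  (5) 'u' (letter)
  (6) 't' (letter)
  (7) 'e' (letter)
  (8) 'r' (letter)
Units from scan: 8
Sound units = 8 units


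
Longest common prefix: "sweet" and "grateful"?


Word 1: "sweet"
Word 2: "grateful"
Comparing from start:
  Pos 0: 's' != 'g' (stop)
LCP = "" (length 0)


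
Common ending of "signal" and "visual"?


Word 1: "signal"
Word 2: "visual"
Comparing from end:
  Pos -1: 'l' == 'l'
  Pos -2: 'a' == 'a'
  Pos -3: 'n' != 'u' (stop)
LCS = "al" (length 2)


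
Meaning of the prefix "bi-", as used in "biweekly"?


Prefix: bi-
As in: biweekly -> bi- + weekly
Meaning = two


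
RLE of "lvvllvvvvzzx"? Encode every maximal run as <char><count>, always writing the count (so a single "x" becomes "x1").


String: "lvvllvvvvzzx"
Scanning for consecutive runs:
  'l' x 1
  'v' x 2
  'l' x 2
  'v' x 4
  'z' x 2
  'x' x 1
RLE = "l1v2l2v4z2x1"


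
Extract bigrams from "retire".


Word: "retire" (length 6)
Number of bigrams = 6 - 2 + 1 = 5
  Position 0: "re"
  Position 1: "et"
  Position 2: "ti"
  Position 3: "ir"
  Position 4: "re"
Bigrams = "re", "et", "ti", "ir", "re"


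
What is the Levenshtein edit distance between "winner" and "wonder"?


Word 1: "winner" (length 6)
Word 2: "wonder" (length 6)
One optimal edit sequence (insert/delete/substitute each cost 1):
  1. keep 'w'
  2. substitute 'i' -> 'o'  (+1)
  3. keep 'n'
  4. substitute 'n' -> 'd'  (+1)
  5. keep 'e'
  6. keep 'r'
Total edit operations: 2
Edit distance = 2


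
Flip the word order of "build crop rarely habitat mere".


Original: "build crop rarely habitat mere"
Words (1..n): build | crop | rarely | habitat | mere
Reversed (n..1): mere | habitat | rarely | crop | build
Result = "mere habitat rarely crop build"


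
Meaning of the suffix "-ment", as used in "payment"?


Suffix: -ment
As in: payment -> pay + -ment
Meaning = result of action


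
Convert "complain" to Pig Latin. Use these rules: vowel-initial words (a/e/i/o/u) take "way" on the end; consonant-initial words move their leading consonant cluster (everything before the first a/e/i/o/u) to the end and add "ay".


Word: "complain"
Starts with consonant(s) → move to end, add 'ay'
Consonant cluster: "c"
Pig Latin = "omplaincay"


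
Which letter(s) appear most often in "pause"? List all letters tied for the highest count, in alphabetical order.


Word: "pause"
Letter counts:
  'a': 1
  'e': 1
  'p': 1
  's': 1
  'u': 1
Maximum count = 1
Most frequent = 'a', 'e', 'p', 's', 'u' (1 time each)


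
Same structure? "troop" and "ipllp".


Pattern of "troop": [0, 1, 2, 2, 3]
Pattern of "ipllp": [0, 1, 2, 2, 1]
Patterns do not match
Same pattern = No


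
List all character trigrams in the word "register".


Word: "register" (length 8)
Number of trigrams = 8 - 3 + 1 = 6
  Position 0: "reg"
  Position 1: "egi"
  Position 2: "gis"
  Position 3: "ist"
  Position 4: "ste"
  Position 5: "ter"
Trigrams = "reg", "egi", "gis", "ist", "ste", "ter"


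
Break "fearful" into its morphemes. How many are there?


Word: "fearful"
Morphemes: fear | -ful
Each morpheme carries meaning
= 2 morphemes


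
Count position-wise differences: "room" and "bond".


Comparing character by character (same length = 4):
  Pos 0: 'r' vs 'b' !=
  Pos 1: 'o' vs 'o' =
  Pos 2: 'o' vs 'n' !=
  Pos 3: 'm' vs 'd' !=
Hamming distance = 3


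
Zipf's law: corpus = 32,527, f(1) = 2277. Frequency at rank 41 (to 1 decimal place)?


Zipf's law: f(r) = f(1) / r
f(1) = 2277
f(41) = 2277 / 41
= 55.5 occurrences


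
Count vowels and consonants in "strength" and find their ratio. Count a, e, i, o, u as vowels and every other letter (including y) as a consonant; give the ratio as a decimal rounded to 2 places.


Word: "strength"
Vowels (a,e,i,o,u): 1
Consonants: 7
Ratio = 1/7
= 0.14


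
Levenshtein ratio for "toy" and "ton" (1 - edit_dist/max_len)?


Word 1: "toy" (length 3)
Word 2: "ton" (length 3)
One optimal edit sequence:
  1. keep 't'
  2. keep 'o'
  3. substitute 'y' -> 'n'  (+1)
Edit distance = 1
Max length = max(3, 3) = 3
Similarity = 1 - 1/3
= 0.6667


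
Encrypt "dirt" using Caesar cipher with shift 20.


Word: "dirt"
Shift: 20
Each letter → (letter + shift) mod 26:
  'd' (3) + 20 = 23 → 'x'
  'i' (8) + 20 = 2 → 'c'
  'r' (17) + 20 = 11 → 'l'
  't' (19) + 20 = 13 → 'n'
Result = "xcln"


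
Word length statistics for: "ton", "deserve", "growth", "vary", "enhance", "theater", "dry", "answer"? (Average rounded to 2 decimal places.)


Lengths: "ton"=3, "deserve"=7, "growth"=6, "vary"=4, "enhance"=7, "theater"=7, "dry"=3, "answer"=6
Sum = 43, Count = 8
Average = 43/8 = 5.38
= avg=5.38, min=3, max=7


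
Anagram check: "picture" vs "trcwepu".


Word 1: "picture" → sorted: ceiprtu
Word 2: "trcwepu" → sorted: ceprtuw
Same letters? ceiprtu != ceprtuw
Anagram = No


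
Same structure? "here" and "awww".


Pattern of "here": [0, 1, 2, 1]
Pattern of "awww": [0, 1, 1, 1]
Patterns do not match
Same pattern = No


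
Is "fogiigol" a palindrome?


Word: "fogiigol"
Reversed: "logiigof"
Forward == Backward? fogiigol != logiigof
Palindrome = No


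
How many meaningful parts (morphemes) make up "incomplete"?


Word: "incomplete"
Morphemes: in- / complete
Each morpheme carries meaning
= 2 morphemes


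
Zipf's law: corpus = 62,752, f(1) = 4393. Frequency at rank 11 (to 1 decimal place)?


Zipf's law: f(r) = f(1) / r
f(1) = 4393
f(11) = 4393 / 11
= 399.4 occurrences


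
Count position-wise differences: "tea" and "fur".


Comparing character by character (same length = 3):
  Pos 0: 't' vs 'f' !=
  Pos 1: 'e' vs 'u' !=
  Pos 2: 'a' vs 'r' !=
Hamming distance = 3


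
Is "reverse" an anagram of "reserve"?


Word 1: "reserve" → sorted: eeerrsv
Word 2: "reverse" → sorted: eeerrsv
Same letters? eeerrsv == eeerrsv
Anagram = Yes


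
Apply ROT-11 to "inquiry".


Word: "inquiry"
Shift: 11
Each letter → (letter + shift) mod 26:
  'i' (8) + 11 = 19 → 't'
  'n' (13) + 11 = 24 → 'y'
  'q' (16) + 11 = 1 → 'b'
  'u' (20) + 11 = 5 → 'f'
  'i' (8) + 11 = 19 → 't'
  'r' (17) + 11 = 2 → 'c'
  'y' (24) + 11 = 9 → 'j'
Result = "tybftcj"


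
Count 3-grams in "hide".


Word: "hide" (length 4)
Number of 3-grams = length - 3 + 1 = 4 - 3 + 1
= 2


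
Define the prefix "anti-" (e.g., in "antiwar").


Prefix: anti-
As in: antiwar -> anti- + war
Meaning = against


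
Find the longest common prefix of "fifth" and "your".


Word 1: "fifth"
Word 2: "your"
Comparing from start:
  Pos 0: 'f' != 'y' (stop)
LCP = "" (length 0)


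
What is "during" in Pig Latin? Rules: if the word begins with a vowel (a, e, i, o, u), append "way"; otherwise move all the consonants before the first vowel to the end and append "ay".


Word: "during"
Starts with consonant(s) → move to end, add 'ay'
Consonant cluster: "d"
Pig Latin = "uringday"


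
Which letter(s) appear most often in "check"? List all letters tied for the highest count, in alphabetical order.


Word: "check"
Letter counts:
  'c': 2
  'e': 1
  'h': 1
  'k': 1
Maximum count = 2
Most frequent = 'c' (2 times each)


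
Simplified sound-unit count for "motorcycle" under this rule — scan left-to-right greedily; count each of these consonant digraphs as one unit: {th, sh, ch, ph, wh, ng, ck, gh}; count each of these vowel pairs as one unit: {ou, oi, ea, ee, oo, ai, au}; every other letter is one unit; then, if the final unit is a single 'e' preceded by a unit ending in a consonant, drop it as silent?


Word: "motorcycle" (10 letters)
Left-to-right scan:
  [1] 'm' (letter)
  [2] 'o' (letter)
  [3] 't' (letter)
  [4] 'o' (letter)
  [5] 'r' (letter)
  [6] 'c' (letter)
  [7] 'y' (letter)
  [8] 'c' (letter)
  [9] 'l' (letter)
  [10] 'e' (letter)
Units from scan: 10
Final unit is 'e' after a consonant -> drop as silent (-1)
Sound units = 9 units


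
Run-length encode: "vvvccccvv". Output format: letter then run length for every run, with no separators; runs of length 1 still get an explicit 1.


String: "vvvccccvv"
Scanning for consecutive runs:
  'v' x 3
  'c' x 4
  'v' x 2
RLE = "v3c4v2"


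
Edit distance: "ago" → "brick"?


Word 1: "ago" (length 3)
Word 2: "brick" (length 5)
One optimal edit sequence (insert/delete/substitute each cost 1):
  1. insert 'b'  (+1)
  2. insert 'r'  (+1)
  3. substitute 'a' -> 'i'  (+1)
  4. substitute 'g' -> 'c'  (+1)
  5. substitute 'o' -> 'k'  (+1)
Total edit operations: 5
Edit distance = 5


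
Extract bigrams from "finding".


Word: "finding" (length 7)
Number of bigrams = 7 - 2 + 1 = 6
  Position 0: "fi"
  Position 1: "in"
  Position 2: "nd"
  Position 3: "di"
  Position 4: "in"
  Position 5: "ng"
Bigrams = "fi", "in", "nd", "di", "in", "ng"


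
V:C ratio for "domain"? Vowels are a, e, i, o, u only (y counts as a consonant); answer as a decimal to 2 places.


Word: "domain"
Vowels (a,e,i,o,u): 3
Consonants: 3
Ratio = 3/3
= 1.00


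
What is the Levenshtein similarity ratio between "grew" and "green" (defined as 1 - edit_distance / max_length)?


Word 1: "grew" (length 4)
Word 2: "green" (length 5)
One optimal edit sequence:
  1. keep 'g'
  2. keep 'r'
  3. insert 'e'  (+1)
  4. keep 'e'
  5. substitute 'w' -> 'n'  (+1)
Edit distance = 2
Max length = max(4, 5) = 5
Similarity = 1 - 2/5
= 0.6000


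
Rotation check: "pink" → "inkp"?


Word: "pink", Candidate: "inkp"
Method: check if candidate is substring of word+word
"pinkpink" contains "inkp"? Yes
Is rotation = Yes


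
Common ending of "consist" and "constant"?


Word 1: "consist"
Word 2: "constant"
Comparing from end:
  Pos -1: 't' == 't'
  Pos -2: 's' != 'n' (stop)
LCS = "t" (length 1)


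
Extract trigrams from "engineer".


Word: "engineer" (length 8)
Number of trigrams = 8 - 3 + 1 = 6
  Position 0: "eng"
  Position 1: "ngi"
  Position 2: "gin"
  Position 3: "ine"
  Position 4: "nee"
  Position 5: "eer"
Trigrams = "eng", "ngi", "gin", "ine", "nee", "eer"


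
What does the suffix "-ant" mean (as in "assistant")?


Suffix: -ant
Example: assistant = assist + -ant
Meaning = one who / that which


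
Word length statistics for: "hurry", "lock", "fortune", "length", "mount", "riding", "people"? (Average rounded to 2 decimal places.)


Lengths: "hurry"=5, "lock"=4, "fortune"=7, "length"=6, "mount"=5, "riding"=6, "people"=6
Sum = 39, Count = 7
Average = 39/7 = 5.57
= avg=5.57, min=4, max=7


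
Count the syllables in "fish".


Word: "fish"
Syllable breakdown: fish
Counting: 1 part
= 1 syllable


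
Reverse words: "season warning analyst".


Original: "season warning analyst"
Words (1..n): season | warning | analyst
Reversed (n..1): analyst | warning | season
Result = "analyst warning season"


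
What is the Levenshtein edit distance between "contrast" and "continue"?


Word 1: "contrast" (length 8)
Word 2: "continue" (length 8)
One optimal edit sequence (insert/delete/substitute each cost 1):
  1. keep 'c'
  2. keep 'o'
  3. keep 'n'
  4. keep 't'
  5. substitute 'r' -> 'i'  (+1)
  6. substitute 'a' -> 'n'  (+1)
  7. substitute 's' -> 'u'  (+1)
  8. substitute 't' -> 'e'  (+1)
Total edit operations: 4
Edit distance = 4


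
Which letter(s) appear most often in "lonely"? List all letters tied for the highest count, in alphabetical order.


Word: "lonely"
Letter counts:
  'e': 1
  'l': 2
  'n': 1
  'o': 1
  'y': 1
Maximum count = 2
Most frequent = 'l' (2 times each)


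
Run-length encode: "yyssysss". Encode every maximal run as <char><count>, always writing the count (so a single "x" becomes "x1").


String: "yyssysss"
Scanning for consecutive runs:
  'y' x 2
  's' x 2
  'y' x 1
  's' x 3
RLE = "y2s2y1s3"


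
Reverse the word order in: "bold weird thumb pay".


Original: "bold weird thumb pay"
Words (1..n): bold | weird | thumb | pay
Reversed (n..1): pay | thumb | weird | bold
Result = "pay thumb weird bold"


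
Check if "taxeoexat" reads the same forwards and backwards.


Word: "taxeoexat"
Reversed: "taxeoexat"
Forward == Backward? taxeoexat == taxeoexat
Palindrome = Yes


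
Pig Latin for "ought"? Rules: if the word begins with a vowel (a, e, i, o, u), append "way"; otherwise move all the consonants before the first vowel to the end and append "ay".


Word: "ought"
Starts with vowel → add 'way'
Pig Latin = "oughtway"


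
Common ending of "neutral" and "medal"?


Word 1: "neutral"
Word 2: "medal"
Comparing from end:
  Pos -1: 'l' == 'l'
  Pos -2: 'a' == 'a'
  Pos -3: 'r' != 'd' (stop)
LCS = "al" (length 2)


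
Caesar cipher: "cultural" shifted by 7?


Word: "cultural"
Shift: 7
Each letter → (letter + shift) mod 26:
  'c' (2) + 7 = 9 → 'j'
  'u' (20) + 7 = 1 → 'b'
  'l' (11) + 7 = 18 → 's'
  't' (19) + 7 = 0 → 'a'
  'u' (20) + 7 = 1 → 'b'
  'r' (17) + 7 = 24 → 'y'
  'a' (0) + 7 = 7 → 'h'
  'l' (11) + 7 = 18 → 's'
Result = "jbsabyhs"


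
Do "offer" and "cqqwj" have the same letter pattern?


Pattern of "offer": [0, 1, 1, 2, 3]
Pattern of "cqqwj": [0, 1, 1, 2, 3]
Patterns match
Same pattern = Yes


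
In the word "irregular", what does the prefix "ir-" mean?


Prefix: ir-
Example: irregular (ir- + regular)
Meaning = not


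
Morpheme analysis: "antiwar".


Word: "antiwar"
Morphemes: anti- + war
Each morpheme carries meaning
= 2 morphemes


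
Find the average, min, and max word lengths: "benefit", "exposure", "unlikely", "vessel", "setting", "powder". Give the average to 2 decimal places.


Lengths: "benefit"=7, "exposure"=8, "unlikely"=8, "vessel"=6, "setting"=7, "powder"=6
Sum = 42, Count = 6
Average = 42/6 = 7.00
= avg=7.00, min=6, max=8


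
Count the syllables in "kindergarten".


Word: "kindergarten"
Syllable breakdown: kin-der-gar-ten
Counting: 4 parts
= 4 syllables


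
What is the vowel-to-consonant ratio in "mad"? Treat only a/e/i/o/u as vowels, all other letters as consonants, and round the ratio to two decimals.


Word: "mad"
Vowels (a,e,i,o,u): 1
Consonants: 2
Ratio = 1/2
= 0.50


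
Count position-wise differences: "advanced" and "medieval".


Comparing character by character (same length = 8):
  Pos 0: 'a' vs 'm' !=
  Pos 1: 'd' vs 'e' !=
  Pos 2: 'v' vs 'd' !=
  Pos 3: 'a' vs 'i' !=
  Pos 4: 'n' vs 'e' !=
  Pos 5: 'c' vs 'v' !=
  Pos 6: 'e' vs 'a' !=
  Pos 7: 'd' vs 'l' !=
Hamming distance = 8


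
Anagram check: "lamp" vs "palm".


Word 1: "lamp" → sorted: almp
Word 2: "palm" → sorted: almp
Same letters? almp == almp
Anagram = Yes


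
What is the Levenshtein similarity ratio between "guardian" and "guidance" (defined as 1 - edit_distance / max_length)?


Word 1: "guardian" (length 8)
Word 2: "guidance" (length 8)
One optimal edit sequence:
  1. keep 'g'
  2. keep 'u'
  3. delete 'a'  (+1)
  4. substitute 'r' -> 'i'  (+1)
  5. keep 'd'
  6. delete 'i'  (+1)
  7. keep 'a'
  8. keep 'n'
  9. insert 'c'  (+1)
  10. insert 'e'  (+1)
Edit distance = 5
Max length = max(8, 8) = 8
Similarity = 1 - 5/8
= 0.3750


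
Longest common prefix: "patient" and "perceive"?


Word 1: "patient"
Word 2: "perceive"
Comparing from start:
  Pos 0: 'p' == 'p'
  Pos 1: 'a' != 'e' (stop)
LCP = "p" (length 1)


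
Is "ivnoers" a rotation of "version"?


Word: "version", Candidate: "ivnoers"
Method: check if candidate is substring of word+word
"versionversion" contains "ivnoers"? No
Is rotation = No


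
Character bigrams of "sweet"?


Word: "sweet" (length 5)
Number of bigrams = 5 - 2 + 1 = 4
  Position 0: "sw"
  Position 1: "we"
  Position 2: "ee"
  Position 3: "et"
Bigrams = "sw", "we", "ee", "et"


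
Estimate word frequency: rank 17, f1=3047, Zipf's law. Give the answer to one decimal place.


Zipf's law: f(r) = f(1) / r
f(1) = 3047
f(17) = 3047 / 17
= 179.2 occurrences


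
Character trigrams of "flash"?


Word: "flash" (length 5)
Number of trigrams = 5 - 3 + 1 = 3
  Position 0: "fla"
  Position 1: "las"
  Position 2: "ash"
Trigrams = "fla", "las", "ash"


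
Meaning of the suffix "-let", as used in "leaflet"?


Suffix: -let
As in: leaflet -> leaf + -let
Meaning = small


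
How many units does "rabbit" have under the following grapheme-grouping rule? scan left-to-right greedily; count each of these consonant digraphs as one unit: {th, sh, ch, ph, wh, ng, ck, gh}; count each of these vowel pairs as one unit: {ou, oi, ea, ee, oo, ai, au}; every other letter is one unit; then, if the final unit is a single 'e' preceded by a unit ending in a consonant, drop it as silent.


Word: "rabbit" (6 letters)
Left-to-right scan:
  (1) 'r' (letter)
  (2) 'a' (letter)
  (3) 'b' (letter)
  (4) 'b' (letter)
  (5) 'i' (letter)
  (6) 't' (letter)
Units from scan: 6
Sound units = 6 units


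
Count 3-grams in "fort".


Word: "fort" (length 4)
Number of 3-grams = length - 3 + 1 = 4 - 3 + 1
= 2


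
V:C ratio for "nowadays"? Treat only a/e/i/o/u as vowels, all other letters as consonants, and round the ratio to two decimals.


Word: "nowadays"
Vowels (a,e,i,o,u): 3
Consonants: 5
Ratio = 3/5
= 0.60


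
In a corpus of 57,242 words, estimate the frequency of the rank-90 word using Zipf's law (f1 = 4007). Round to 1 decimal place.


Zipf's law: f(r) = f(1) / r
f(1) = 4007
f(90) = 4007 / 90
= 44.5 occurrences


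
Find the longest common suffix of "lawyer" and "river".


Word 1: "lawyer"
Word 2: "river"
Comparing from end:
  Pos -1: 'r' == 'r'
  Pos -2: 'e' == 'e'
  Pos -3: 'y' != 'v' (stop)
LCS = "er" (length 2)


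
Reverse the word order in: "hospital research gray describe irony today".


Original: "hospital research gray describe irony today"
Words (1..n): hospital | research | gray | describe | irony | today
Reversed (n..1): today | irony | describe | gray | research | hospital
Result = "today irony describe gray research hospital"


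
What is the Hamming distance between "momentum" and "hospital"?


Comparing character by character (same length = 8):
  Pos 0: 'm' vs 'h' !=
  Pos 1: 'o' vs 'o' =
  Pos 2: 'm' vs 's' !=
  Pos 3: 'e' vs 'p' !=
  Pos 4: 'n' vs 'i' !=
  Pos 5: 't' vs 't' =
  Pos 6: 'u' vs 'a' !=
  Pos 7: 'm' vs 'l' !=
Hamming distance = 6


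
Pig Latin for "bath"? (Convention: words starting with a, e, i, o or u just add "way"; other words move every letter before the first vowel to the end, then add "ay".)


Word: "bath"
Starts with consonant(s) → move to end, add 'ay'
Consonant cluster: "b"
Pig Latin = "athbay"


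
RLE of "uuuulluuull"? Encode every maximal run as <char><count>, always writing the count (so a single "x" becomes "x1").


String: "uuuulluuull"
Scanning for consecutive runs:
  'u' x 4
  'l' x 2
  'u' x 3
  'l' x 2
RLE = "u4l2u3l2"


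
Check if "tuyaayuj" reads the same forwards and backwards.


Word: "tuyaayuj"
Reversed: "juyaayut"
Forward == Backward? tuyaayuj != juyaayut
Palindrome = No


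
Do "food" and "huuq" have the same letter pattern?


Pattern of "food": [0, 1, 1, 2]
Pattern of "huuq": [0, 1, 1, 2]
Patterns match
Same pattern = Yes


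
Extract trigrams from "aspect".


Word: "aspect" (length 6)
Number of trigrams = 6 - 3 + 1 = 4
  Position 0: "asp"
  Position 1: "spe"
  Position 2: "pec"
  Position 3: "ect"
Trigrams = "asp", "spe", "pec", "ect"


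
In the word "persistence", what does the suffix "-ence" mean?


Suffix: -ence
Example: persistence (persist + -ence)
Meaning = state of


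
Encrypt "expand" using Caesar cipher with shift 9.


Word: "expand"
Shift: 9
Each letter → (letter + shift) mod 26:
  'e' (4) + 9 = 13 → 'n'
  'x' (23) + 9 = 6 → 'g'
  'p' (15) + 9 = 24 → 'y'
  'a' (0) + 9 = 9 → 'j'
  'n' (13) + 9 = 22 → 'w'
  'd' (3) + 9 = 12 → 'm'
Result = "ngyjwm"


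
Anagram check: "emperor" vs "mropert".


Word 1: "emperor" → sorted: eemoprr
Word 2: "mropert" → sorted: emoprrt
Same letters? eemoprr != emoprrt
Anagram = No


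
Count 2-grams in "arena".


Word: "arena" (length 5)
Number of 2-grams = length - 2 + 1 = 5 - 2 + 1
= 4


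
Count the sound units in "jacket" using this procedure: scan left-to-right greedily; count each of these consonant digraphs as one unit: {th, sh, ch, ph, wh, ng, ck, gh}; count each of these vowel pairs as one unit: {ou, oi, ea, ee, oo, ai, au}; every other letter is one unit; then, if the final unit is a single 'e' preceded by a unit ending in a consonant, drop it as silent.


Word: "jacket" (6 letters)
Left-to-right scan:
  1. 'j' (letter)
  2. 'a' (letter)
  3. 'ck' (digraph)
  4. 'e' (letter)
  5. 't' (letter)
Units from scan: 5
Sound units = 5 units


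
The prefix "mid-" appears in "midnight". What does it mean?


Prefix: mid-
Example: midnight = mid- + night
Meaning = middle


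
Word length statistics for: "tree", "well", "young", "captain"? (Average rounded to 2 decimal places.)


Lengths: "tree"=4, "well"=4, "young"=5, "captain"=7
Sum = 20, Count = 4
Average = 20/4 = 5.00
= avg=5.00, min=4, max=7


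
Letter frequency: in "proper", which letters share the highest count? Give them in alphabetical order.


Word: "proper"
Letter counts:
  'e': 1
  'o': 1
  'p': 2
  'r': 2
Maximum count = 2
Most frequent = 'p', 'r' (2 times each)


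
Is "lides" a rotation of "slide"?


Word: "slide", Candidate: "lides"
Method: check if candidate is substring of word+word
"slideslide" contains "lides"? Yes
Is rotation = Yes


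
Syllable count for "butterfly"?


Word: "butterfly"
Syllable breakdown: but-ter-fly
Counting: 3 parts
= 3 syllables


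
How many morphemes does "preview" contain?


Word: "preview"
Morphemes: pre- + view
Each morpheme carries meaning
= 2 morphemes


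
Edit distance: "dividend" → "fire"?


Word 1: "dividend" (length 8)
Word 2: "fire" (length 4)
One optimal edit sequence (insert/delete/substitute each cost 1):
  1. delete 'd'  (+1)
  2. delete 'i'  (+1)
  3. substitute 'v' -> 'f'  (+1)
  4. keep 'i'
  5. substitute 'd' -> 'r'  (+1)
  6. keep 'e'
  7. delete 'n'  (+1)
  8. delete 'd'  (+1)
Total edit operations: 6
Edit distance = 6


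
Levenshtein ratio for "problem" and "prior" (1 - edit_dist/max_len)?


Word 1: "problem" (length 7)
Word 2: "prior" (length 5)
One optimal edit sequence:
  1. keep 'p'
  2. keep 'r'
  3. delete 'o'  (+1)
  4. delete 'b'  (+1)
  5. substitute 'l' -> 'i'  (+1)
  6. substitute 'e' -> 'o'  (+1)
  7. substitute 'm' -> 'r'  (+1)
Edit distance = 5
Max length = max(7, 5) = 7
Similarity = 1 - 5/7
= 0.2857


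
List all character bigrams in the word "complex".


Word: "complex" (length 7)
Number of bigrams = 7 - 2 + 1 = 6
  Position 0: "co"
  Position 1: "om"
  Position 2: "mp"
  Position 3: "pl"
  Position 4: "le"
  Position 5: "ex"
Bigrams = "co", "om", "mp", "pl", "le", "ex"


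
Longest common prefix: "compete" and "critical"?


Word 1: "compete"
Word 2: "critical"
Comparing from start:
  Pos 0: 'c' == 'c'
  Pos 1: 'o' != 'r' (stop)
LCP = "c" (length 1)


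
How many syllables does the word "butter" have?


Word: "butter"
Syllable breakdown: but | ter
Counting: 2 parts
= 2 syllables


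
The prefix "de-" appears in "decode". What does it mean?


Prefix: de-
As in: decode -> de- + code
Meaning = remove / reverse


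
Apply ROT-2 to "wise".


Word: "wise"
Shift: 2
Each letter → (letter + shift) mod 26:
  'w' (22) + 2 = 24 → 'y'
  'i' (8) + 2 = 10 → 'k'
  's' (18) + 2 = 20 → 'u'
  'e' (4) + 2 = 6 → 'g'
Result = "ykug"


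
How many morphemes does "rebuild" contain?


Word: "rebuild"
Morphemes: re- / build
Each morpheme carries meaning
= 2 morphemes


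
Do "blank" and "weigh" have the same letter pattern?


Pattern of "blank": [0, 1, 2, 3, 4]
Pattern of "weigh": [0, 1, 2, 3, 4]
Patterns match
Same pattern = Yes


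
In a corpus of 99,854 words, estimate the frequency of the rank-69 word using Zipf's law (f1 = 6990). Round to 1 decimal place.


Zipf's law: f(r) = f(1) / r
f(1) = 6990
f(69) = 6990 / 69
= 101.3 occurrences


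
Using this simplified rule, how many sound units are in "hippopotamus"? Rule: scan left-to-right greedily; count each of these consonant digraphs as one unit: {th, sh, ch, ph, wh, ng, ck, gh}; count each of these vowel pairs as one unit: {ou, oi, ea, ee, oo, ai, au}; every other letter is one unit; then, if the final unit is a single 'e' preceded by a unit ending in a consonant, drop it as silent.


Word: "hippopotamus" (12 letters)
Left-to-right scan:
  1. 'h' (letter)
  2. 'i' (letter)
  3. 'p' (letter)
  4. 'p' (letter)
  5. 'o' (letter)
  6. 'p' (letter)
  7. 'o' (letter)
  8. 't' (letter)
  9. 'a' (letter)
  10. 'm' (letter)
  11. 'u' (letter)
  12. 's' (letter)
Units from scan: 12
Sound units = 12 units


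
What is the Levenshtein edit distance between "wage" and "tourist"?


Word 1: "wage" (length 4)
Word 2: "tourist" (length 7)
One optimal edit sequence (insert/delete/substitute each cost 1):
  1. insert 't'  (+1)
  2. insert 'o'  (+1)
  3. insert 'u'  (+1)
  4. substitute 'w' -> 'r'  (+1)
  5. substitute 'a' -> 'i'  (+1)
  6. substitute 'g' -> 's'  (+1)
  7. substitute 'e' -> 't'  (+1)
Total edit operations: 7
Edit distance = 7


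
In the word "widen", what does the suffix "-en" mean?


Suffix: -en
As in: widen -> wide + -en, with a spelling change
Meaning = to make / become


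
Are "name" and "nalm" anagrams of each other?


Word 1: "name" → sorted: aemn
Word 2: "nalm" → sorted: almn
Same letters? aemn != almn
Anagram = No


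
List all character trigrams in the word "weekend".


Word: "weekend" (length 7)
Number of trigrams = 7 - 3 + 1 = 5
  Position 0: "wee"
  Position 1: "eek"
  Position 2: "eke"
  Position 3: "ken"
  Position 4: "end"
Trigrams = "wee", "eek", "eke", "ken", "end"


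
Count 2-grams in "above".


Word: "above" (length 5)
Number of 2-grams = length - 2 + 1 = 5 - 2 + 1
= 4


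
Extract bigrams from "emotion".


Word: "emotion" (length 7)
Number of bigrams = 7 - 2 + 1 = 6
  Position 0: "em"
  Position 1: "mo"
  Position 2: "ot"
  Position 3: "ti"
  Position 4: "io"
  Position 5: "on"
Bigrams = "em", "mo", "ot", "ti", "io", "on"


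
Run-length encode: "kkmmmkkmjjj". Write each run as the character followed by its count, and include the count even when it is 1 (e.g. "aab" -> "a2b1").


String: "kkmmmkkmjjj"
Scanning for consecutive runs:
  'k' x 2
  'm' x 3
  'k' x 2
  'm' x 1
  'j' x 3
RLE = "k2m3k2m1j3"


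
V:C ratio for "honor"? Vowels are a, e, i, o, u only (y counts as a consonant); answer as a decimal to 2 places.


Word: "honor"
Vowels (a,e,i,o,u): 2
Consonants: 3
Ratio = 2/3
= 0.67


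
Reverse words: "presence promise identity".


Original: "presence promise identity"
Words (1..n): presence | promise | identity
Reversed (n..1): identity | promise | presence
Result = "identity promise presence"


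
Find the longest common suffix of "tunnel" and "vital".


Word 1: "tunnel"
Word 2: "vital"
Comparing from end:
  Pos -1: 'l' == 'l'
  Pos -2: 'e' != 'a' (stop)
LCS = "l" (length 1)


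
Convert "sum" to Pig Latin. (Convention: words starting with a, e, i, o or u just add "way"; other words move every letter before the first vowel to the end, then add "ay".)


Word: "sum"
Starts with consonant(s) → move to end, add 'ay'
Consonant cluster: "s"
Pig Latin = "umsay"


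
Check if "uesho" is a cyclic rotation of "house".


Word: "house", Candidate: "uesho"
Method: check if candidate is substring of word+word
"househouse" contains "uesho"? No
Is rotation = No


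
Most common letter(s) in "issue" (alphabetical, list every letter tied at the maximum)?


Word: "issue"
Letter counts:
  'e': 1
  'i': 1
  's': 2
  'u': 1
Maximum count = 2
Most frequent = 's' (2 times each)


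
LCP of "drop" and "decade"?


Word 1: "drop"
Word 2: "decade"
Comparing from start:
  Pos 0: 'd' == 'd'
  Pos 1: 'r' != 'e' (stop)
LCP = "d" (length 1)


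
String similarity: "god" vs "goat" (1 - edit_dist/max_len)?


Word 1: "god" (length 3)
Word 2: "goat" (length 4)
One optimal edit sequence:
  1. keep 'g'
  2. keep 'o'
  3. insert 'a'  (+1)
  4. substitute 'd' -> 't'  (+1)
Edit distance = 2
Max length = max(3, 4) = 4
Similarity = 1 - 2/4
= 0.5000


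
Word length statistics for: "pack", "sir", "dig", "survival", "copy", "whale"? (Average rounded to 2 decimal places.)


Lengths: "pack"=4, "sir"=3, "dig"=3, "survival"=8, "copy"=4, "whale"=5
Sum = 27, Count = 6
Average = 27/6 = 4.50
= avg=4.50, min=3, max=8


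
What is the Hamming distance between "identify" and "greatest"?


Comparing character by character (same length = 8):
  Pos 0: 'i' vs 'g' !=
  Pos 1: 'd' vs 'r' !=
  Pos 2: 'e' vs 'e' =
  Pos 3: 'n' vs 'a' !=
  Pos 4: 't' vs 't' =
  Pos 5: 'i' vs 'e' !=
  Pos 6: 'f' vs 's' !=
  Pos 7: 'y' vs 't' !=
Hamming distance = 6


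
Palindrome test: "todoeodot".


Word: "todoeodot"
Reversed: "todoeodot"
Forward == Backward? todoeodot == todoeodot
Palindrome = Yes


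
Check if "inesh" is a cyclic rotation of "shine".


Word: "shine", Candidate: "inesh"
Method: check if candidate is substring of word+word
"shineshine" contains "inesh"? Yes
Is rotation = Yes


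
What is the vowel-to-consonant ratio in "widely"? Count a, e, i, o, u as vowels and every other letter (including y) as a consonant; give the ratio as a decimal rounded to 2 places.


Word: "widely"
Vowels (a,e,i,o,u): 2
Consonants: 4
Ratio = 2/4
= 0.50


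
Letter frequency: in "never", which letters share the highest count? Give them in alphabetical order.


Word: "never"
Letter counts:
  'e': 2
  'n': 1
  'r': 1
  'v': 1
Maximum count = 2
Most frequent = 'e' (2 times each)


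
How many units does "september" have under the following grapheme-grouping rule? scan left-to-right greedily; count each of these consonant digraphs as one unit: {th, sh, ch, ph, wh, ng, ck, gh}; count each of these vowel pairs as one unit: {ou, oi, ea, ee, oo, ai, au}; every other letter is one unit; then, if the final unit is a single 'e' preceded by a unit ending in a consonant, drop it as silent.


Word: "september" (9 letters)
Left-to-right scan:
  (1) 's' (letter)
  (2) 'e' (letter)
  (3) 'p' (letter)
  (4) 't' (letter)
  (5) 'e' (letter)
  (6) 'm' (letter)
  (7) 'b' (letter)
  (8) 'e' (letter)
  (9) 'r' (letter)
Units from scan: 9
Sound units = 9 units


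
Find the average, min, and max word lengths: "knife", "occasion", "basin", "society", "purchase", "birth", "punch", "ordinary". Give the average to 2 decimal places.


Lengths: "knife"=5, "occasion"=8, "basin"=5, "society"=7, "purchase"=8, "birth"=5, "punch"=5, "ordinary"=8
Sum = 51, Count = 8
Average = 51/8 = 6.38
= avg=6.38, min=5, max=8


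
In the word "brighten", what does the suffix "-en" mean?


Suffix: -en
Example: brighten = bright + -en
Meaning = to make / become


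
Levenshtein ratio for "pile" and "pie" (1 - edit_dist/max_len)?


Word 1: "pile" (length 4)
Word 2: "pie" (length 3)
One optimal edit sequence:
  1. keep 'p'
  2. keep 'i'
  3. delete 'l'  (+1)
  4. keep 'e'
Edit distance = 1
Max length = max(4, 3) = 4
Similarity = 1 - 1/4
= 0.7500


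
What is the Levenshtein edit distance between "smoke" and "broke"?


Word 1: "smoke" (length 5)
Word 2: "broke" (length 5)
One optimal edit sequence (insert/delete/substitute each cost 1):
  1. substitute 's' -> 'b'  (+1)
  2. substitute 'm' -> 'r'  (+1)
  3. keep 'o'
  4. keep 'k'
  5. keep 'e'
Total edit operations: 2
Edit distance = 2


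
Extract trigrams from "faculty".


Word: "faculty" (length 7)
Number of trigrams = 7 - 3 + 1 = 5
  Position 0: "fac"
  Position 1: "acu"
  Position 2: "cul"
  Position 3: "ult"
  Position 4: "lty"
Trigrams = "fac", "acu", "cul", "ult", "lty"


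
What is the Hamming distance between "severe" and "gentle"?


Comparing character by character (same length = 6):
  Pos 0: 's' vs 'g' !=
  Pos 1: 'e' vs 'e' =
  Pos 2: 'v' vs 'n' !=
  Pos 3: 'e' vs 't' !=
  Pos 4: 'r' vs 'l' !=
  Pos 5: 'e' vs 'e' =
Hamming distance = 4


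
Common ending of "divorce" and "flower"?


Word 1: "divorce"
Word 2: "flower"
Comparing from end:
  Pos -1: 'e' != 'r' (stop)
LCS = "" (length 0)


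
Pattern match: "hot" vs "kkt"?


Pattern of "hot": [0, 1, 2]
Pattern of "kkt": [0, 0, 1]
Patterns do not match
Same pattern = No


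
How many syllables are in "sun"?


Word: "sun"
Syllable breakdown: sun
Counting: 1 part
= 1 syllable


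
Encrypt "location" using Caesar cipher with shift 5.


Word: "location"
Shift: 5
Each letter → (letter + shift) mod 26:
  'l' (11) + 5 = 16 → 'q'
  'o' (14) + 5 = 19 → 't'
  'c' (2) + 5 = 7 → 'h'
  'a' (0) + 5 = 5 → 'f'
  't' (19) + 5 = 24 → 'y'
  'i' (8) + 5 = 13 → 'n'
  'o' (14) + 5 = 19 → 't'
  'n' (13) + 5 = 18 → 's'
Result = "qthfynts"


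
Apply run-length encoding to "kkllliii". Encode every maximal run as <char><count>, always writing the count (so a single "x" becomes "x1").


String: "kkllliii"
Scanning for consecutive runs:
  'k' x 2
  'l' x 3
  'i' x 3
RLE = "k2l3i3"


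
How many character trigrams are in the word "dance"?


Word: "dance" (length 5)
Number of 3-grams = length - 3 + 1 = 5 - 3 + 1
= 3


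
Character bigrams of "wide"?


Word: "wide" (length 4)
Number of bigrams = 4 - 2 + 1 = 3
  Position 0: "wi"
  Position 1: "id"
  Position 2: "de"
Bigrams = "wi", "id", "de"


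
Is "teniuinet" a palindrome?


Word: "teniuinet"
Reversed: "teniuinet"
Forward == Backward? teniuinet == teniuinet
Palindrome = Yes


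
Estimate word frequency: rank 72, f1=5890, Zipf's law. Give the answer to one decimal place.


Zipf's law: f(r) = f(1) / r
f(1) = 5890
f(72) = 5890 / 72
= 81.8 occurrences


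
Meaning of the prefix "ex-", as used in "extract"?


Prefix: ex-
As in: extract -> ex- + tract
Meaning = out / former


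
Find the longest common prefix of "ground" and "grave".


Word 1: "ground"
Word 2: "grave"
Comparing from start:
  Pos 0: 'g' == 'g'
  Pos 1: 'r' == 'r'
  Pos 2: 'o' != 'a' (stop)
LCP = "gr" (length 2)


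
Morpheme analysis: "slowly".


Word: "slowly"
Morphemes: slow | -ly
Each morpheme carries meaning
= 2 morphemes


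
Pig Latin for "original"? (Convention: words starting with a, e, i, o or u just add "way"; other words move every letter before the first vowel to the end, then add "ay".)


Word: "original"
Starts with vowel → add 'way'
Pig Latin = "originalway"


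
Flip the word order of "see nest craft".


Original: "see nest craft"
Words (1..n): see | nest | craft
Reversed (n..1): craft | nest | see
Result = "craft nest see"


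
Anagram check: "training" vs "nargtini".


Word 1: "training" → sorted: agiinnrt
Word 2: "nargtini" → sorted: agiinnrt
Same letters? agiinnrt == agiinnrt
Anagram = Yes


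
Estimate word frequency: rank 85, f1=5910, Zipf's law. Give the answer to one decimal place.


Zipf's law: f(r) = f(1) / r
f(1) = 5910
f(85) = 5910 / 85
= 69.5 occurrences


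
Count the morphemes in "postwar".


Word: "postwar"
Morphemes: post- + war
Each morpheme carries meaning
= 2 morphemes


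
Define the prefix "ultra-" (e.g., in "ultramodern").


Prefix: ultra-
Example: ultramodern (ultra- + modern)
Meaning = beyond


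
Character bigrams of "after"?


Word: "after" (length 5)
Number of bigrams = 5 - 2 + 1 = 4
  Position 0: "af"
  Position 1: "ft"
  Position 2: "te"
  Position 3: "er"
Bigrams = "af", "ft", "te", "er"


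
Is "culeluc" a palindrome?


Word: "culeluc"
Reversed: "culeluc"
Forward == Backward? culeluc == culeluc
Palindrome = Yes


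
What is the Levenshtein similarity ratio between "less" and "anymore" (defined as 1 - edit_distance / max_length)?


Word 1: "less" (length 4)
Word 2: "anymore" (length 7)
One optimal edit sequence:
  1. insert 'a'  (+1)
  2. insert 'n'  (+1)
  3. insert 'y'  (+1)
  4. substitute 'l' -> 'm'  (+1)
  5. substitute 'e' -> 'o'  (+1)
  6. substitute 's' -> 'r'  (+1)
  7. substitute 's' -> 'e'  (+1)
Edit distance = 7
Max length = max(4, 7) = 7
Similarity = 1 - 7/7
= 0.0000


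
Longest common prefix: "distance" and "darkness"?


Word 1: "distance"
Word 2: "darkness"
Comparing from start:
  Pos 0: 'd' == 'd'
  Pos 1: 'i' != 'a' (stop)
LCP = "d" (length 1)


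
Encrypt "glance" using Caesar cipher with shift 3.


Word: "glance"
Shift: 3
Each letter → (letter + shift) mod 26:
  'g' (6) + 3 = 9 → 'j'
  'l' (11) + 3 = 14 → 'o'
  'a' (0) + 3 = 3 → 'd'
  'n' (13) + 3 = 16 → 'q'
  'c' (2) + 3 = 5 → 'f'
  'e' (4) + 3 = 7 → 'h'
Result = "jodqfh"


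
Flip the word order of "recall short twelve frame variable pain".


Original: "recall short twelve frame variable pain"
Words (1..n): recall | short | twelve | frame | variable | pain
Reversed (n..1): pain | variable | frame | twelve | short | recall
Result = "pain variable frame twelve short recall"


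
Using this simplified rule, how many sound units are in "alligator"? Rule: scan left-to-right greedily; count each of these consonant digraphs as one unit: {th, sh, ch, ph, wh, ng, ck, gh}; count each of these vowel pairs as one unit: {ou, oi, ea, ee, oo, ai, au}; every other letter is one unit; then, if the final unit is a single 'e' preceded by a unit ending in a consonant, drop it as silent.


Word: "alligator" (9 letters)
Left-to-right scan:
  1. 'a' (letter)
  2. 'l' (letter)
  3. 'l' (letter)
  4. 'i' (letter)
  5. 'g' (letter)
  6. 'a' (letter)
  7. 't' (letter)
  8. 'o' (letter)
  9. 'r' (letter)
Units from scan: 9
Sound units = 9 units


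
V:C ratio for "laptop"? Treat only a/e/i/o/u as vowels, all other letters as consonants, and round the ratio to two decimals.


Word: "laptop"
Vowels (a,e,i,o,u): 2
Consonants: 4
Ratio = 2/4
= 0.50


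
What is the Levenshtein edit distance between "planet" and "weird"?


Word 1: "planet" (length 6)
Word 2: "weird" (length 5)
One optimal edit sequence (insert/delete/substitute each cost 1):
  1. delete 'p'  (+1)
  2. substitute 'l' -> 'w'  (+1)
  3. substitute 'a' -> 'e'  (+1)
  4. substitute 'n' -> 'i'  (+1)
  5. substitute 'e' -> 'r'  (+1)
  6. substitute 't' -> 'd'  (+1)
Total edit operations: 6
Edit distance = 6


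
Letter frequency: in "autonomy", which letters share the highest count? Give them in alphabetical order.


Word: "autonomy"
Letter counts:
  'a': 1
  'm': 1
  'n': 1
  'o': 2
  't': 1
  'u': 1
  'y': 1
Maximum count = 2
Most frequent = 'o' (2 times each)


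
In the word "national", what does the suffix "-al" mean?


Suffix: -al
Example: national (nation + -al)
Meaning = relating to


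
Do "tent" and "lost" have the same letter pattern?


Pattern of "tent": [0, 1, 2, 0]
Pattern of "lost": [0, 1, 2, 3]
Patterns do not match
Same pattern = No


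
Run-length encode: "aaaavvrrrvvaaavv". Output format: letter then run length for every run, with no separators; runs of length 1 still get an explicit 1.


String: "aaaavvrrrvvaaavv"
Scanning for consecutive runs:
  'a' x 4
  'v' x 2
  'r' x 3
  'v' x 2
  'a' x 3
  'v' x 2
RLE = "a4v2r3v2a3v2"


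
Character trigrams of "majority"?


Word: "majority" (length 8)
Number of trigrams = 8 - 3 + 1 = 6
  Position 0: "maj"
  Position 1: "ajo"
  Position 2: "jor"
  Position 3: "ori"
  Position 4: "rit"
  Position 5: "ity"
Trigrams = "maj", "ajo", "jor", "ori", "rit", "ity"
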